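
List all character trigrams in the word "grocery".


Word: "grocery" (length 7)
Number of trigrams = 7 - 3 + 1 = 5
  Position 0: "gro"
  Position 1: "roc"
  Position 2: "oce"
  Position 3: "cer"
  Position 4: "ery"
Trigrams = "gro", "roc", "oce", "cer", "ery"


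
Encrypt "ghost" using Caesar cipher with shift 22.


Word: "ghost"
Shift: 22
Each letter → (letter + shift) mod 26:
  'g' (6) + 22 = 2 → 'c'
  'h' (7) + 22 = 3 → 'd'
  'o' (14) + 22 = 10 → 'k'
  's' (18) + 22 = 14 → 'o'
  't' (19) + 22 = 15 → 'p'
Result = "cdkop"


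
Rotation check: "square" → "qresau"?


Word: "square", Candidate: "qresau"
Method: check if candidate is substring of word+word
"squaresquare" contains "qresau"? No
Is rotation = No


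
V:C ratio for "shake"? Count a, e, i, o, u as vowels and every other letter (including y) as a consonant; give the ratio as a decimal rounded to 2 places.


Word: "shake"
Vowels (a,e,i,o,u): 2
Consonants: 3
Ratio = 2/3
= 0.67


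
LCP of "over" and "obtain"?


Word 1: "over"
Word 2: "obtain"
Comparing from start:
  Pos 0: 'o' == 'o'
  Pos 1: 'v' != 'b' (stop)
LCP = "o" (length 1)


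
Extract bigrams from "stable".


Word: "stable" (length 6)
Number of bigrams = 6 - 2 + 1 = 5
  Position 0: "st"
  Position 1: "ta"
  Position 2: "ab"
  Position 3: "bl"
  Position 4: "le"
Bigrams = "st", "ta", "ab", "bl", "le"


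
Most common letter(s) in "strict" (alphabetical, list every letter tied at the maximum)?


Word: "strict"
Letter counts:
  'c': 1
  'i': 1
  'r': 1
  's': 1
  't': 2
Maximum count = 2
Most frequent = 't' (2 times each)


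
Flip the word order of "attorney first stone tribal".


Original: "attorney first stone tribal"
Words (1..n): attorney | first | stone | tribal
Reversed (n..1): tribal | stone | first | attorney
Result = "tribal stone first attorney"


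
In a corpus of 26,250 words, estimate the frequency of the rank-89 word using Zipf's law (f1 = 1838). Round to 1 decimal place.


Zipf's law: f(r) = f(1) / r
f(1) = 1838
f(89) = 1838 / 89
= 20.7 occurrences


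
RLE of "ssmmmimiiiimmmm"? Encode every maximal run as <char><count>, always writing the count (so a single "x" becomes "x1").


String: "ssmmmimiiiimmmm"
Scanning for consecutive runs:
  's' x 2
  'm' x 3
  'i' x 1
  'm' x 1
  'i' x 4
  'm' x 4
RLE = "s2m3i1m1i4m4"


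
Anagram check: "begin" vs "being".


Word 1: "begin" → sorted: begin
Word 2: "being" → sorted: begin
Same letters? begin == begin
Anagram = Yes


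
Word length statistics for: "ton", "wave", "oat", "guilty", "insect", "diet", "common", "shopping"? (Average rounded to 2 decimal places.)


Lengths: "ton"=3, "wave"=4, "oat"=3, "guilty"=6, "insect"=6, "diet"=4, "common"=6, "shopping"=8
Sum = 40, Count = 8
Average = 40/8 = 5.00
= avg=5.00, min=3, max=8


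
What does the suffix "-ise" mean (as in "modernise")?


Suffix: -ise
Example: modernise = modern + -ise
Meaning = to make


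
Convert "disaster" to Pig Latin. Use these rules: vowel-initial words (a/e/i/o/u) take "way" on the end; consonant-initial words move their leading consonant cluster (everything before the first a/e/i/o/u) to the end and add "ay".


Word: "disaster"
Starts with consonant(s) → move to end, add 'ay'
Consonant cluster: "d"
Pig Latin = "isasterday"


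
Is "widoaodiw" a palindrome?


Word: "widoaodiw"
Reversed: "widoaodiw"
Forward == Backward? widoaodiw == widoaodiw
Palindrome = Yes


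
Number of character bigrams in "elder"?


Word: "elder" (length 5)
Number of 2-grams = length - 2 + 1 = 5 - 2 + 1
= 4


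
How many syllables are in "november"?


Word: "november"
Syllable breakdown: no-vem-ber
Counting: 3 parts
= 3 syllables


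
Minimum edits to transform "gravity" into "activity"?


Word 1: "gravity" (length 7)
Word 2: "activity" (length 8)
One optimal edit sequence (insert/delete/substitute each cost 1):
  1. insert 'a'  (+1)
  2. substitute 'g' -> 'c'  (+1)
  3. substitute 'r' -> 't'  (+1)
  4. substitute 'a' -> 'i'  (+1)
  5. keep 'v'
  6. keep 'i'
  7. keep 't'
  8. keep 'y'
Total edit operations: 4
Edit distance = 4


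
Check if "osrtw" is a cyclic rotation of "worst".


Word: "worst", Candidate: "osrtw"
Method: check if candidate is substring of word+word
"worstworst" contains "osrtw"? No
Is rotation = No


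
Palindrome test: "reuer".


Word: "reuer"
Reversed: "reuer"
Forward == Backward? reuer == reuer
Palindrome = Yes


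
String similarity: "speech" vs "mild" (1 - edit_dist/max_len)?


Word 1: "speech" (length 6)
Word 2: "mild" (length 4)
One optimal edit sequence:
  1. delete 's'  (+1)
  2. delete 'p'  (+1)
  3. substitute 'e' -> 'm'  (+1)
  4. substitute 'e' -> 'i'  (+1)
  5. substitute 'c' -> 'l'  (+1)
  6. substitute 'h' -> 'd'  (+1)
Edit distance = 6
Max length = max(6, 4) = 6
Similarity = 1 - 6/6
= 0.0000


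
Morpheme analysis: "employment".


Word: "employment"
Morphemes: employ / -ment
Each morpheme carries meaning
= 2 morphemes


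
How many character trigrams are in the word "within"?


Word: "within" (length 6)
Number of 3-grams = length - 3 + 1 = 6 - 3 + 1
= 4


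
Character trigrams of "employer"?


Word: "employer" (length 8)
Number of trigrams = 8 - 3 + 1 = 6
  Position 0: "emp"
  Position 1: "mpl"
  Position 2: "plo"
  Position 3: "loy"
  Position 4: "oye"
  Position 5: "yer"
Trigrams = "emp", "mpl", "plo", "loy", "oye", "yer"


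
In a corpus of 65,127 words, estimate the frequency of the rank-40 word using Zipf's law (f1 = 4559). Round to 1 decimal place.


Zipf's law: f(r) = f(1) / r
f(1) = 4559
f(40) = 4559 / 40
= 114.0 occurrences


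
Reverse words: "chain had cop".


Original: "chain had cop"
Words (1..n): chain | had | cop
Reversed (n..1): cop | had | chain
Result = "cop had chain"


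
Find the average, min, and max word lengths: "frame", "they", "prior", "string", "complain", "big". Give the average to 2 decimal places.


Lengths: "frame"=5, "they"=4, "prior"=5, "string"=6, "complain"=8, "big"=3
Sum = 31, Count = 6
Average = 31/6 = 5.17
= avg=5.17, min=3, max=8


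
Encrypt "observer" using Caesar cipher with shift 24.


Word: "observer"
Shift: 24
Each letter → (letter + shift) mod 26:
  'o' (14) + 24 = 12 → 'm'
  'b' (1) + 24 = 25 → 'z'
  's' (18) + 24 = 16 → 'q'
  'e' (4) + 24 = 2 → 'c'
  'r' (17) + 24 = 15 → 'p'
  'v' (21) + 24 = 19 → 't'
  'e' (4) + 24 = 2 → 'c'
  'r' (17) + 24 = 15 → 'p'
Result = "mzqcptcp"


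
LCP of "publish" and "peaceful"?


Word 1: "publish"
Word 2: "peaceful"
Comparing from start:
  Pos 0: 'p' == 'p'
  Pos 1: 'u' != 'e' (stop)
LCP = "p" (length 1)


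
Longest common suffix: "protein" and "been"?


Word 1: "protein"
Word 2: "been"
Comparing from end:
  Pos -1: 'n' == 'n'
  Pos -2: 'i' != 'e' (stop)
LCS = "n" (length 1)


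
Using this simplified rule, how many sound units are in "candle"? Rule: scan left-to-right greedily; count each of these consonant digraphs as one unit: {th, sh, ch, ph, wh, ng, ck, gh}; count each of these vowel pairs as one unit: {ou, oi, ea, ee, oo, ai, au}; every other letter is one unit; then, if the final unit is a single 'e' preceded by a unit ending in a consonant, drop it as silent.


Word: "candle" (6 letters)
Left-to-right scan:
  [1] 'c' (letter)
  [2] 'a' (letter)
  [3] 'n' (letter)
  [4] 'd' (letter)
  [5] 'l' (letter)
  [6] 'e' (letter)
Units from scan: 6
Final unit is 'e' after a consonant -> drop as silent (-1)
Sound units = 5 units


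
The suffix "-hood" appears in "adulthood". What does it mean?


Suffix: -hood
Example: adulthood = adult + -hood
Meaning = state / condition


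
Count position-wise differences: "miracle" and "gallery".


Comparing character by character (same length = 7):
  Pos 0: 'm' vs 'g' !=
  Pos 1: 'i' vs 'a' !=
  Pos 2: 'r' vs 'l' !=
  Pos 3: 'a' vs 'l' !=
  Pos 4: 'c' vs 'e' !=
  Pos 5: 'l' vs 'r' !=
  Pos 6: 'e' vs 'y' !=
Hamming distance = 7


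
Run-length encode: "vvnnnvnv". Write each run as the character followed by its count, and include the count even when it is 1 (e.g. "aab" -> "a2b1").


String: "vvnnnvnv"
Scanning for consecutive runs:
  'v' x 2
  'n' x 3
  'v' x 1
  'n' x 1
  'v' x 1
RLE = "v2n3v1n1v1"


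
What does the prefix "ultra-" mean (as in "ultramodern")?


Prefix: ultra-
Example: ultramodern (ultra- + modern)
Meaning = beyond


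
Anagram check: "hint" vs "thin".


Word 1: "hint" → sorted: hint
Word 2: "thin" → sorted: hint
Same letters? hint == hint
Anagram = Yes


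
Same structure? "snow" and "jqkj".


Pattern of "snow": [0, 1, 2, 3]
Pattern of "jqkj": [0, 1, 2, 0]
Patterns do not match
Same pattern = No


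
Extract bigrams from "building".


Word: "building" (length 8)
Number of bigrams = 8 - 2 + 1 = 7
  Position 0: "bu"
  Position 1: "ui"
  Position 2: "il"
  Position 3: "ld"
  Position 4: "di"
  Position 5: "in"
  Position 6: "ng"
Bigrams = "bu", "ui", "il", "ld", "di", "in", "ng"


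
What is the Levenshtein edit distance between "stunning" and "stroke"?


Word 1: "stunning" (length 8)
Word 2: "stroke" (length 6)
One optimal edit sequence (insert/delete/substitute each cost 1):
  1. keep 's'
  2. keep 't'
  3. delete 'u'  (+1)
  4. delete 'n'  (+1)
  5. substitute 'n' -> 'r'  (+1)
  6. substitute 'i' -> 'o'  (+1)
  7. substitute 'n' -> 'k'  (+1)
  8. substitute 'g' -> 'e'  (+1)
Total edit operations: 6
Edit distance = 6


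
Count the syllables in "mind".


Word: "mind"
Syllable breakdown: mind
Counting: 1 part
= 1 syllable


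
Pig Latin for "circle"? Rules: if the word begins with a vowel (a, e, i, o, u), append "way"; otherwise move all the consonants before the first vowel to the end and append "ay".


Word: "circle"
Starts with consonant(s) → move to end, add 'ay'
Consonant cluster: "c"
Pig Latin = "irclecay"


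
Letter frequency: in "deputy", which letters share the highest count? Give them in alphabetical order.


Word: "deputy"
Letter counts:
  'd': 1
  'e': 1
  'p': 1
  't': 1
  'u': 1
  'y': 1
Maximum count = 1
Most frequent = 'd', 'e', 'p', 't', 'u', 'y' (1 time each)


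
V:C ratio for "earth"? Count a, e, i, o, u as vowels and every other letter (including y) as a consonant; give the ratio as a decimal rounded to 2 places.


Word: "earth"
Vowels (a,e,i,o,u): 2
Consonants: 3
Ratio = 2/3
= 0.67


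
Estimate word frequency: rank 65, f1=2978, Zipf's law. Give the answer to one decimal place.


Zipf's law: f(r) = f(1) / r
f(1) = 2978
f(65) = 2978 / 65
= 45.8 occurrences


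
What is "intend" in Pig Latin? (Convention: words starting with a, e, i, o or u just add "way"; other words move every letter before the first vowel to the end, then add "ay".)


Word: "intend"
Starts with vowel → add 'way'
Pig Latin = "intendway"


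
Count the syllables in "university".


Word: "university"
Syllable breakdown: u-ni-ver-si-ty
Counting: 5 parts
= 5 syllables


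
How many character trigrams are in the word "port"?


Word: "port" (length 4)
Number of 3-grams = length - 3 + 1 = 4 - 3 + 1
= 2


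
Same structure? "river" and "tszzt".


Pattern of "river": [0, 1, 2, 3, 0]
Pattern of "tszzt": [0, 1, 2, 2, 0]
Patterns do not match
Same pattern = No


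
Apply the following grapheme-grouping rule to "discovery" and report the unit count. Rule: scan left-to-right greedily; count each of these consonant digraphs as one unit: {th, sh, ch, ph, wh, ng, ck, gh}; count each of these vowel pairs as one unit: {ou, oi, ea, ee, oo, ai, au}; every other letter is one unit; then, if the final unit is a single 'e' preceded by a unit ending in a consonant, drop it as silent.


Word: "discovery" (9 letters)
Left-to-right scan:
  (1) 'd' (letter)
  (2) 'i' (letter)
  (3) 's' (letter)
  (4) 'c' (letter)
  (5) 'o' (letter)
  (6) 'v' (letter)
  (7) 'e' (letter)
  (8) 'r' (letter)
  (9) 'y' (letter)
Units from scan: 9
Sound units = 9 units


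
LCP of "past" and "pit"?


Word 1: "past"
Word 2: "pit"
Comparing from start:
  Pos 0: 'p' == 'p'
  Pos 1: 'a' != 'i' (stop)
LCP = "p" (length 1)


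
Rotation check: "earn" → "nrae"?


Word: "earn", Candidate: "nrae"
Method: check if candidate is substring of word+word
"earnearn" contains "nrae"? No
Is rotation = No


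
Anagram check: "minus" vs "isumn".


Word 1: "minus" → sorted: imnsu
Word 2: "isumn" → sorted: imnsu
Same letters? imnsu == imnsu
Anagram = Yes


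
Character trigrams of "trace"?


Word: "trace" (length 5)
Number of trigrams = 5 - 3 + 1 = 3
  Position 0: "tra"
  Position 1: "rac"
  Position 2: "ace"
Trigrams = "tra", "rac", "ace"


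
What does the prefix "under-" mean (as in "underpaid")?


Prefix: under-
Example: underpaid (under- + paid)
Meaning = insufficient


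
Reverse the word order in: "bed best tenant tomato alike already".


Original: "bed best tenant tomato alike already"
Words (1..n): bed | best | tenant | tomato | alike | already
Reversed (n..1): already | alike | tomato | tenant | best | bed
Result = "already alike tomato tenant best bed"


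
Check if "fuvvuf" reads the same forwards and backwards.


Word: "fuvvuf"
Reversed: "fuvvuf"
Forward == Backward? fuvvuf == fuvvuf
Palindrome = Yes


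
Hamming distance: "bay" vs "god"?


Comparing character by character (same length = 3):
  Pos 0: 'b' vs 'g' !=
  Pos 1: 'a' vs 'o' !=
  Pos 2: 'y' vs 'd' !=
Hamming distance = 3


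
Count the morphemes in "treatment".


Word: "treatment"
Morphemes: treat / -ment
Each morpheme carries meaning
= 2 morphemes


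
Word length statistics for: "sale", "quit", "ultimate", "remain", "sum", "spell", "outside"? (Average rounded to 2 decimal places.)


Lengths: "sale"=4, "quit"=4, "ultimate"=8, "remain"=6, "sum"=3, "spell"=5, "outside"=7
Sum = 37, Count = 7
Average = 37/7 = 5.29
= avg=5.29, min=3, max=8


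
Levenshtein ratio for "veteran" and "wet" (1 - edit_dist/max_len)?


Word 1: "veteran" (length 7)
Word 2: "wet" (length 3)
One optimal edit sequence:
  1. substitute 'v' -> 'w'  (+1)
  2. keep 'e'
  3. keep 't'
  4. delete 'e'  (+1)
  5. delete 'r'  (+1)
  6. delete 'a'  (+1)
  7. delete 'n'  (+1)
Edit distance = 5
Max length = max(7, 3) = 7
Similarity = 1 - 5/7
= 0.2857


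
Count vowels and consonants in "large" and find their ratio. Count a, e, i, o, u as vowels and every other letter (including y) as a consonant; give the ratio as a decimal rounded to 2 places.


Word: "large"
Vowels (a,e,i,o,u): 2
Consonants: 3
Ratio = 2/3
= 0.67


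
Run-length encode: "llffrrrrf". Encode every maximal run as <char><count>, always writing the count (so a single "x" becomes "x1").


String: "llffrrrrf"
Scanning for consecutive runs:
  'l' x 2
  'f' x 2
  'r' x 4
  'f' x 1
RLE = "l2f2r4f1"


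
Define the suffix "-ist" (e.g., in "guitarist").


Suffix: -ist
Example: guitarist (guitar + -ist)
Meaning = one who practices


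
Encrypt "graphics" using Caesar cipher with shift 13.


Word: "graphics"
Shift: 13
Each letter → (letter + shift) mod 26:
  'g' (6) + 13 = 19 → 't'
  'r' (17) + 13 = 4 → 'e'
  'a' (0) + 13 = 13 → 'n'
  'p' (15) + 13 = 2 → 'c'
  'h' (7) + 13 = 20 → 'u'
  'i' (8) + 13 = 21 → 'v'
  'c' (2) + 13 = 15 → 'p'
  's' (18) + 13 = 5 → 'f'
Result = "tencuvpf"


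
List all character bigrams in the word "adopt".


Word: "adopt" (length 5)
Number of bigrams = 5 - 2 + 1 = 4
  Position 0: "ad"
  Position 1: "do"
  Position 2: "op"
  Position 3: "pt"
Bigrams = "ad", "do", "op", "pt"


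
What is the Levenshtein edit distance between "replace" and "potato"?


Word 1: "replace" (length 7)
Word 2: "potato" (length 6)
One optimal edit sequence (insert/delete/substitute each cost 1):
  1. delete 'r'  (+1)
  2. substitute 'e' -> 'p'  (+1)
  3. substitute 'p' -> 'o'  (+1)
  4. substitute 'l' -> 't'  (+1)
  5. keep 'a'
  6. substitute 'c' -> 't'  (+1)
  7. substitute 'e' -> 'o'  (+1)
Total edit operations: 6
Edit distance = 6


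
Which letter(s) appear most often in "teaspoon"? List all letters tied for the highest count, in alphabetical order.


Word: "teaspoon"
Letter counts:
  'a': 1
  'e': 1
  'n': 1
  'o': 2
  'p': 1
  's': 1
  't': 1
Maximum count = 2
Most frequent = 'o' (2 times each)


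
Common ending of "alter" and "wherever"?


Word 1: "alter"
Word 2: "wherever"
Comparing from end:
  Pos -1: 'r' == 'r'
  Pos -2: 'e' == 'e'
  Pos -3: 't' != 'v' (stop)
LCS = "er" (length 2)


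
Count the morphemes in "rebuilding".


Word: "rebuilding"
Morphemes: re- | build | -ing
Each morpheme carries meaning
= 3 morphemes


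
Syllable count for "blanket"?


Word: "blanket"
Syllable breakdown: blan · ket
Counting: 2 parts
= 2 syllables


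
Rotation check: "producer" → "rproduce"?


Word: "producer", Candidate: "rproduce"
Method: check if candidate is substring of word+word
"producerproducer" contains "rproduce"? Yes
Is rotation = Yes


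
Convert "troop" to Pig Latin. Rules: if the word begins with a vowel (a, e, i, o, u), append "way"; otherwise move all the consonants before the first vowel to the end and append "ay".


Word: "troop"
Starts with consonant(s) → move to end, add 'ay'
Consonant cluster: "tr"
Pig Latin = "ooptray"


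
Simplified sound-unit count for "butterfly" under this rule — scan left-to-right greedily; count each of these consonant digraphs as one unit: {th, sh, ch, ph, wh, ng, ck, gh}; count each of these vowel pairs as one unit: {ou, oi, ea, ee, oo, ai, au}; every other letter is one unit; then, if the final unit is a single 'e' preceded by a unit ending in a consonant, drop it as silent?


Word: "butterfly" (9 letters)
Left-to-right scan:
  [1] 'b' (letter)
  [2] 'u' (letter)
  [3] 't' (letter)
  [4] 't' (letter)
  [5] 'e' (letter)
  [6] 'r' (letter)
  [7] 'f' (letter)
  [8] 'l' (letter)
  [9] 'y' (letter)
Units from scan: 9
Sound units = 9 units


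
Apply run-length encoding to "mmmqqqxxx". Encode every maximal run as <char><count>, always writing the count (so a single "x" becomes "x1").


String: "mmmqqqxxx"
Scanning for consecutive runs:
  'm' x 3
  'q' x 3
  'x' x 3
RLE = "m3q3x3"


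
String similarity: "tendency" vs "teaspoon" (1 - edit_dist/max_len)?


Word 1: "tendency" (length 8)
Word 2: "teaspoon" (length 8)
One optimal edit sequence:
  1. keep 't'
  2. keep 'e'
  3. substitute 'n' -> 'a'  (+1)
  4. substitute 'd' -> 's'  (+1)
  5. substitute 'e' -> 'p'  (+1)
  6. substitute 'n' -> 'o'  (+1)
  7. substitute 'c' -> 'o'  (+1)
  8. substitute 'y' -> 'n'  (+1)
Edit distance = 6
Max length = max(8, 8) = 8
Similarity = 1 - 6/8
= 0.2500


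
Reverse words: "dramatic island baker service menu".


Original: "dramatic island baker service menu"
Words (1..n): dramatic | island | baker | service | menu
Reversed (n..1): menu | service | baker | island | dramatic
Result = "menu service baker island dramatic"


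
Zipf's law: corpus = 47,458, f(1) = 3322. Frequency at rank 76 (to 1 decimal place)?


Zipf's law: f(r) = f(1) / r
f(1) = 3322
f(76) = 3322 / 76
= 43.7 occurrences


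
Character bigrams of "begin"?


Word: "begin" (length 5)
Number of bigrams = 5 - 2 + 1 = 4
  Position 0: "be"
  Position 1: "eg"
  Position 2: "gi"
  Position 3: "in"
Bigrams = "be", "eg", "gi", "in"


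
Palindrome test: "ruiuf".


Word: "ruiuf"
Reversed: "fuiur"
Forward == Backward? ruiuf != fuiur
Palindrome = No


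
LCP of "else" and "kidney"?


Word 1: "else"
Word 2: "kidney"
Comparing from start:
  Pos 0: 'e' != 'k' (stop)
LCP = "" (length 0)


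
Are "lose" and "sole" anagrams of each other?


Word 1: "lose" → sorted: elos
Word 2: "sole" → sorted: elos
Same letters? elos == elos
Anagram = Yes


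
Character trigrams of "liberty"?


Word: "liberty" (length 7)
Number of trigrams = 7 - 3 + 1 = 5
  Position 0: "lib"
  Position 1: "ibe"
  Position 2: "ber"
  Position 3: "ert"
  Position 4: "rty"
Trigrams = "lib", "ibe", "ber", "ert", "rty"


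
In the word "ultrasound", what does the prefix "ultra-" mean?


Prefix: ultra-
Example: ultrasound (ultra- + sound)
Meaning = beyond


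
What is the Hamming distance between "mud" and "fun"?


Comparing character by character (same length = 3):
  Pos 0: 'm' vs 'f' !=
  Pos 1: 'u' vs 'u' =
  Pos 2: 'd' vs 'n' !=
Hamming distance = 2


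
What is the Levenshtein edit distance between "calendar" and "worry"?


Word 1: "calendar" (length 8)
Word 2: "worry" (length 5)
One optimal edit sequence (insert/delete/substitute each cost 1):
  1. delete 'c'  (+1)
  2. delete 'a'  (+1)
  3. delete 'l'  (+1)
  4. substitute 'e' -> 'w'  (+1)
  5. substitute 'n' -> 'o'  (+1)
  6. substitute 'd' -> 'r'  (+1)
  7. substitute 'a' -> 'r'  (+1)
  8. substitute 'r' -> 'y'  (+1)
Total edit operations: 8
Edit distance = 8


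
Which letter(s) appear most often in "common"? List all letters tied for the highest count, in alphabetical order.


Word: "common"
Letter counts:
  'c': 1
  'm': 2
  'n': 1
  'o': 2
Maximum count = 2
Most frequent = 'm', 'o' (2 times each)


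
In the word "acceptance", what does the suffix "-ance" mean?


Suffix: -ance
Example: acceptance (accept + -ance)
Meaning = state of


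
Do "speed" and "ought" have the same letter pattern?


Pattern of "speed": [0, 1, 2, 2, 3]
Pattern of "ought": [0, 1, 2, 3, 4]
Patterns do not match
Same pattern = No


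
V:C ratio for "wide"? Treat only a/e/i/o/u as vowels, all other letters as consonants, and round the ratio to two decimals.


Word: "wide"
Vowels (a,e,i,o,u): 2
Consonants: 2
Ratio = 2/2
= 1.00


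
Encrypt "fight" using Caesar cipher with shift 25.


Word: "fight"
Shift: 25
Each letter → (letter + shift) mod 26:
  'f' (5) + 25 = 4 → 'e'
  'i' (8) + 25 = 7 → 'h'
  'g' (6) + 25 = 5 → 'f'
  'h' (7) + 25 = 6 → 'g'
  't' (19) + 25 = 18 → 's'
Result = "ehfgs"


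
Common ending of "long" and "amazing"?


Word 1: "long"
Word 2: "amazing"
Comparing from end:
  Pos -1: 'g' == 'g'
  Pos -2: 'n' == 'n'
  Pos -3: 'o' != 'i' (stop)
LCS = "ng" (length 2)


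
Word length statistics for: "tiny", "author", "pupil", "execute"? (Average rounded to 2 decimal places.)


Lengths: "tiny"=4, "author"=6, "pupil"=5, "execute"=7
Sum = 22, Count = 4
Average = 22/4 = 5.50
= avg=5.50, min=4, max=7


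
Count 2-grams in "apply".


Word: "apply" (length 5)
Number of 2-grams = length - 2 + 1 = 5 - 2 + 1
= 4


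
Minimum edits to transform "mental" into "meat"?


Word 1: "mental" (length 6)
Word 2: "meat" (length 4)
One optimal edit sequence (insert/delete/substitute each cost 1):
  1. keep 'm'
  2. keep 'e'
  3. delete 'n'  (+1)
  4. delete 't'  (+1)
  5. keep 'a'
  6. substitute 'l' -> 't'  (+1)
Total edit operations: 3
Edit distance = 3


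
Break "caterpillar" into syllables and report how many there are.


Word: "caterpillar"
Syllable breakdown: cat · er · pil · lar
Counting: 4 parts
= 4 syllables


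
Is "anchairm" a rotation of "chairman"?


Word: "chairman", Candidate: "anchairm"
Method: check if candidate is substring of word+word
"chairmanchairman" contains "anchairm"? Yes
Is rotation = Yes


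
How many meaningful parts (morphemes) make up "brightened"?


Word: "brightened"
Morphemes: bright | -en | -ed
Each morpheme carries meaning
= 3 morphemes


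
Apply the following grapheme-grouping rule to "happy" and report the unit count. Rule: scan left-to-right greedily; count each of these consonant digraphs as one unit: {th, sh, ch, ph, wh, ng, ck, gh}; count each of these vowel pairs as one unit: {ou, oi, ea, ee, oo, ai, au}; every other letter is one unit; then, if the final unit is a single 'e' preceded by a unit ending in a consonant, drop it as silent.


Word: "happy" (5 letters)
Left-to-right scan:
  1. 'h' (letter)
  2. 'a' (letter)
  3. 'p' (letter)
  4. 'p' (letter)
  5. 'y' (letter)
Units from scan: 5
Sound units = 5 units


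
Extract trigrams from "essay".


Word: "essay" (length 5)
Number of trigrams = 5 - 3 + 1 = 3
  Position 0: "ess"
  Position 1: "ssa"
  Position 2: "say"
Trigrams = "ess", "ssa", "say"


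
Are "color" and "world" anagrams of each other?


Word 1: "color" → sorted: cloor
Word 2: "world" → sorted: dlorw
Same letters? cloor != dlorw
Anagram = No


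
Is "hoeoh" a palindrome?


Word: "hoeoh"
Reversed: "hoeoh"
Forward == Backward? hoeoh == hoeoh
Palindrome = Yes


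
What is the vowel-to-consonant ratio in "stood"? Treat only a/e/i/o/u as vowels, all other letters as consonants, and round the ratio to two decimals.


Word: "stood"
Vowels (a,e,i,o,u): 2
Consonants: 3
Ratio = 2/3
= 0.67


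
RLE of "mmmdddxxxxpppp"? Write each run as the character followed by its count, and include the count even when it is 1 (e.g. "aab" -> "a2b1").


String: "mmmdddxxxxpppp"
Scanning for consecutive runs:
  'm' x 3
  'd' x 3
  'x' x 4
  'p' x 4
RLE = "m3d3x4p4"


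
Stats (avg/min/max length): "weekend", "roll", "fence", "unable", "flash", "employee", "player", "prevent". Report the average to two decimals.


Lengths: "weekend"=7, "roll"=4, "fence"=5, "unable"=6, "flash"=5, "employee"=8, "player"=6, "prevent"=7
Sum = 48, Count = 8
Average = 48/8 = 6.00
= avg=6.00, min=4, max=8


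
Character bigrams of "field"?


Word: "field" (length 5)
Number of bigrams = 5 - 2 + 1 = 4
  Position 0: "fi"
  Position 1: "ie"
  Position 2: "el"
  Position 3: "ld"
Bigrams = "fi", "ie", "el", "ld"


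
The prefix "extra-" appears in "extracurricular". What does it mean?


Prefix: extra-
Example: extracurricular (extra- + curricular)
Meaning = beyond


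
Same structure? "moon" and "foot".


Pattern of "moon": [0, 1, 1, 2]
Pattern of "foot": [0, 1, 1, 2]
Patterns match
Same pattern = Yes


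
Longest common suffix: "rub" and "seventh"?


Word 1: "rub"
Word 2: "seventh"
Comparing from end:
  Pos -1: 'b' != 'h' (stop)
LCS = "" (length 0)


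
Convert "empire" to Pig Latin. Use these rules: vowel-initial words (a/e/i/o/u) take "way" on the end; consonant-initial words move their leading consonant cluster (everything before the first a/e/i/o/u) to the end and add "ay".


Word: "empire"
Starts with vowel → add 'way'
Pig Latin = "empireway"


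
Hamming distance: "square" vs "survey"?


Comparing character by character (same length = 6):
  Pos 0: 's' vs 's' =
  Pos 1: 'q' vs 'u' !=
  Pos 2: 'u' vs 'r' !=
  Pos 3: 'a' vs 'v' !=
  Pos 4: 'r' vs 'e' !=
  Pos 5: 'e' vs 'y' !=
Hamming distance = 5


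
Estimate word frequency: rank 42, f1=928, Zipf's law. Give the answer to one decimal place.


Zipf's law: f(r) = f(1) / r
f(1) = 928
f(42) = 928 / 42
= 22.1 occurrences


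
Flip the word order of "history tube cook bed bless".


Original: "history tube cook bed bless"
Words (1..n): history | tube | cook | bed | bless
Reversed (n..1): bless | bed | cook | tube | history
Result = "bless bed cook tube history"


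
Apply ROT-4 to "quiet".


Word: "quiet"
Shift: 4
Each letter → (letter + shift) mod 26:
  'q' (16) + 4 = 20 → 'u'
  'u' (20) + 4 = 24 → 'y'
  'i' (8) + 4 = 12 → 'm'
  'e' (4) + 4 = 8 → 'i'
  't' (19) + 4 = 23 → 'x'
Result = "uymix"


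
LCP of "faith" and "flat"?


Word 1: "faith"
Word 2: "flat"
Comparing from start:
  Pos 0: 'f' == 'f'
  Pos 1: 'a' != 'l' (stop)
LCP = "f" (length 1)


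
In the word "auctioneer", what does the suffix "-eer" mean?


Suffix: -eer
Example: auctioneer = auction + -eer
Meaning = one who is concerned with


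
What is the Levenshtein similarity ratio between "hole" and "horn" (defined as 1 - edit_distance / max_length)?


Word 1: "hole" (length 4)
Word 2: "horn" (length 4)
One optimal edit sequence:
  1. keep 'h'
  2. keep 'o'
  3. substitute 'l' -> 'r'  (+1)
  4. substitute 'e' -> 'n'  (+1)
Edit distance = 2
Max length = max(4, 4) = 4
Similarity = 1 - 2/4
= 0.5000


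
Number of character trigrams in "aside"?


Word: "aside" (length 5)
Number of 3-grams = length - 3 + 1 = 5 - 3 + 1
= 3


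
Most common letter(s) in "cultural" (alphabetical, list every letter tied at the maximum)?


Word: "cultural"
Letter counts:
  'a': 1
  'c': 1
  'l': 2
  'r': 1
  't': 1
  'u': 2
Maximum count = 2
Most frequent = 'l', 'u' (2 times each)


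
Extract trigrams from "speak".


Word: "speak" (length 5)
Number of trigrams = 5 - 3 + 1 = 3
  Position 0: "spe"
  Position 1: "pea"
  Position 2: "eak"
Trigrams = "spe", "pea", "eak"


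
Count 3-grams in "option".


Word: "option" (length 6)
Number of 3-grams = length - 3 + 1 = 6 - 3 + 1
= 4


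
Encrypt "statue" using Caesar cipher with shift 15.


Word: "statue"
Shift: 15
Each letter → (letter + shift) mod 26:
  's' (18) + 15 = 7 → 'h'
  't' (19) + 15 = 8 → 'i'
  'a' (0) + 15 = 15 → 'p'
  't' (19) + 15 = 8 → 'i'
  'u' (20) + 15 = 9 → 'j'
  'e' (4) + 15 = 19 → 't'
Result = "hipijt"


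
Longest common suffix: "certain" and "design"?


Word 1: "certain"
Word 2: "design"
Comparing from end:
  Pos -1: 'n' == 'n'
  Pos -2: 'i' != 'g' (stop)
LCS = "n" (length 1)


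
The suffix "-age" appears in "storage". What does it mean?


Suffix: -age
Example: storage (store + -age, with a spelling change)
Meaning = result / collection


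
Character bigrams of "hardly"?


Word: "hardly" (length 6)
Number of bigrams = 6 - 2 + 1 = 5
  Position 0: "ha"
  Position 1: "ar"
  Position 2: "rd"
  Position 3: "dl"
  Position 4: "ly"
Bigrams = "ha", "ar", "rd", "dl", "ly"


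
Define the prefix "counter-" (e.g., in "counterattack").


Prefix: counter-
Example: counterattack (counter- + attack)
Meaning = against / opposite


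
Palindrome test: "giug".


Word: "giug"
Reversed: "guig"
Forward == Backward? giug != guig
Palindrome = No


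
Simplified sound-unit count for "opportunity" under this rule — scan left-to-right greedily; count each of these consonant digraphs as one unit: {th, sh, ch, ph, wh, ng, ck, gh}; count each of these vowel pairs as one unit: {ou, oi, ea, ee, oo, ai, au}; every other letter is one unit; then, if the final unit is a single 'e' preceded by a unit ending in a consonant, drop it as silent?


Word: "opportunity" (11 letters)
Left-to-right scan:
  (1) 'o' (letter)
  (2) 'p' (letter)
  (3) 'p' (letter)
  (4) 'o' (letter)
  (5) 'r' (letter)
  (6) 't' (letter)
  (7) 'u' (letter)
  (8) 'n' (letter)
  (9) 'i' (letter)
  (10) 't' (letter)
  (11) 'y' (letter)
Units from scan: 11
Sound units = 11 units


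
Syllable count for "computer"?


Word: "computer"
Syllable breakdown: com-pu-ter
Counting: 3 parts
= 3 syllables


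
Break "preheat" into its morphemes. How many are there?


Word: "preheat"
Morphemes: pre- + heat
Each morpheme carries meaning
= 2 morphemes


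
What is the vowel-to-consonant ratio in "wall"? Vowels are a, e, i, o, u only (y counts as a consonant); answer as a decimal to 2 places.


Word: "wall"
Vowels (a,e,i,o,u): 1
Consonants: 3
Ratio = 1/3
= 0.33


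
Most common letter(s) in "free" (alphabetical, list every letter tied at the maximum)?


Word: "free"
Letter counts:
  'e': 2
  'f': 1
  'r': 1
Maximum count = 2
Most frequent = 'e' (2 times each)


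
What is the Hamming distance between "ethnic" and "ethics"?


Comparing character by character (same length = 6):
  Pos 0: 'e' vs 'e' =
  Pos 1: 't' vs 't' =
  Pos 2: 'h' vs 'h' =
  Pos 3: 'n' vs 'i' !=
  Pos 4: 'i' vs 'c' !=
  Pos 5: 'c' vs 's' !=
Hamming distance = 3


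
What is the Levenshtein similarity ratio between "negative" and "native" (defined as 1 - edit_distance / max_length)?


Word 1: "negative" (length 8)
Word 2: "native" (length 6)
One optimal edit sequence:
  1. keep 'n'
  2. delete 'e'  (+1)
  3. delete 'g'  (+1)
  4. keep 'a'
  5. keep 't'
  6. keep 'i'
  7. keep 'v'
  8. keep 'e'
Edit distance = 2
Max length = max(8, 6) = 8
Similarity = 1 - 2/8
= 0.7500


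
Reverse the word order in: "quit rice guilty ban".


Original: "quit rice guilty ban"
Words (1..n): quit | rice | guilty | ban
Reversed (n..1): ban | guilty | rice | quit
Result = "ban guilty rice quit"


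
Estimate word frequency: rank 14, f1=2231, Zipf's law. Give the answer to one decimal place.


Zipf's law: f(r) = f(1) / r
f(1) = 2231
f(14) = 2231 / 14
= 159.4 occurrences


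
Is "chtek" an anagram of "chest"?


Word 1: "chest" → sorted: cehst
Word 2: "chtek" → sorted: cehkt
Same letters? cehst != cehkt
Anagram = No


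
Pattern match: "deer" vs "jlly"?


Pattern of "deer": [0, 1, 1, 2]
Pattern of "jlly": [0, 1, 1, 2]
Patterns match
Same pattern = Yes


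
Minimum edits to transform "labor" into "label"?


Word 1: "labor" (length 5)
Word 2: "label" (length 5)
One optimal edit sequence (insert/delete/substitute each cost 1):
  1. keep 'l'
  2. keep 'a'
  3. keep 'b'
  4. substitute 'o' -> 'e'  (+1)
  5. substitute 'r' -> 'l'  (+1)
Total edit operations: 2
Edit distance = 2


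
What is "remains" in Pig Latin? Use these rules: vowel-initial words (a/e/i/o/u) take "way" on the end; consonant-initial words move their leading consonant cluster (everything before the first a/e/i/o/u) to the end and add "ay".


Word: "remains"
Starts with consonant(s) → move to end, add 'ay'
Consonant cluster: "r"
Pig Latin = "emainsray"


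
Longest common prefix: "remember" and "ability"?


Word 1: "remember"
Word 2: "ability"
Comparing from start:
  Pos 0: 'r' != 'a' (stop)
LCP = "" (length 0)


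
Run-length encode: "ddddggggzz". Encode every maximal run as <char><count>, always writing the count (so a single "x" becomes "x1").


String: "ddddggggzz"
Scanning for consecutive runs:
  'd' x 4
  'g' x 4
  'z' x 2
RLE = "d4g4z2"


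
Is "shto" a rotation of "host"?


Word: "host", Candidate: "shto"
Method: check if candidate is substring of word+word
"hosthost" contains "shto"? No
Is rotation = No


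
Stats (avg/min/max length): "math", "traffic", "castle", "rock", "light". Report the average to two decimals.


Lengths: "math"=4, "traffic"=7, "castle"=6, "rock"=4, "light"=5
Sum = 26, Count = 5
Average = 26/5 = 5.20
= avg=5.20, min=4, max=7


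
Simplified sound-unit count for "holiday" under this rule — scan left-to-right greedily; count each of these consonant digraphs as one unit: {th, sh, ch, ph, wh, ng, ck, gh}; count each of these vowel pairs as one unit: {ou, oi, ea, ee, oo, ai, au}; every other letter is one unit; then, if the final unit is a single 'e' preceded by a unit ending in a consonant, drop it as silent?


Word: "holiday" (7 letters)
Left-to-right scan:
  [1] 'h' (letter)
  [2] 'o' (letter)
  [3] 'l' (letter)
  [4] 'i' (letter)
  [5] 'd' (letter)
  [6] 'a' (letter)
  [7] 'y' (letter)
Units from scan: 7
Sound units = 7 units


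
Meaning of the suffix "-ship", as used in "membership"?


Suffix: -ship
Example: membership = member + -ship
Meaning = state / position


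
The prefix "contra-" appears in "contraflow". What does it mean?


Prefix: contra-
As in: contraflow -> contra- + flow
Meaning = against


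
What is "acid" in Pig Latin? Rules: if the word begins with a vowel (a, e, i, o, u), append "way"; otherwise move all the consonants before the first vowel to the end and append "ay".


Word: "acid"
Starts with vowel → add 'way'
Pig Latin = "acidway"


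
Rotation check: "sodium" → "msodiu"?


Word: "sodium", Candidate: "msodiu"
Method: check if candidate is substring of word+word
"sodiumsodium" contains "msodiu"? Yes
Is rotation = Yes


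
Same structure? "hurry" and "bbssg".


Pattern of "hurry": [0, 1, 2, 2, 3]
Pattern of "bbssg": [0, 0, 1, 1, 2]
Patterns do not match
Same pattern = No


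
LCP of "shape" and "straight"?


Word 1: "shape"
Word 2: "straight"
Comparing from start:
  Pos 0: 's' == 's'
  Pos 1: 'h' != 't' (stop)
LCP = "s" (length 1)


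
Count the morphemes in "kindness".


Word: "kindness"
Morphemes: kind | -ness
Each morpheme carries meaning
= 2 morphemes


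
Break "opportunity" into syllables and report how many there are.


Word: "opportunity"
Syllable breakdown: op · por · tu · ni · ty
Counting: 5 parts
= 5 syllables


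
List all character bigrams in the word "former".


Word: "former" (length 6)
Number of bigrams = 6 - 2 + 1 = 5
  Position 0: "fo"
  Position 1: "or"
  Position 2: "rm"
  Position 3: "me"
  Position 4: "er"
Bigrams = "fo", "or", "rm", "me", "er"


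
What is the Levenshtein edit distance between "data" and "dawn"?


Word 1: "data" (length 4)
Word 2: "dawn" (length 4)
One optimal edit sequence (insert/delete/substitute each cost 1):
  1. keep 'd'
  2. keep 'a'
  3. substitute 't' -> 'w'  (+1)
  4. substitute 'a' -> 'n'  (+1)
Total edit operations: 2
Edit distance = 2


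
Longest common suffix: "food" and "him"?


Word 1: "food"
Word 2: "him"
Comparing from end:
  Pos -1: 'd' != 'm' (stop)
LCS = "" (length 0)


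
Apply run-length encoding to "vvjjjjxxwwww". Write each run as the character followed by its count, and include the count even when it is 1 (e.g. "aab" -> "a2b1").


String: "vvjjjjxxwwww"
Scanning for consecutive runs:
  'v' x 2
  'j' x 4
  'x' x 2
  'w' x 4
RLE = "v2j4x2w4"


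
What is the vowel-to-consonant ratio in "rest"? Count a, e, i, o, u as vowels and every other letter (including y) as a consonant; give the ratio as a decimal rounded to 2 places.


Word: "rest"
Vowels (a,e,i,o,u): 1
Consonants: 3
Ratio = 1/3
= 0.33


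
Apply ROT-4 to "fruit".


Word: "fruit"
Shift: 4
Each letter → (letter + shift) mod 26:
  'f' (5) + 4 = 9 → 'j'
  'r' (17) + 4 = 21 → 'v'
  'u' (20) + 4 = 24 → 'y'
  'i' (8) + 4 = 12 → 'm'
  't' (19) + 4 = 23 → 'x'
Result = "jvymx"


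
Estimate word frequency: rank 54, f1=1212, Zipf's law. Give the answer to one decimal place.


Zipf's law: f(r) = f(1) / r
f(1) = 1212
f(54) = 1212 / 54
= 22.4 occurrences


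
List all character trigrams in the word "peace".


Word: "peace" (length 5)
Number of trigrams = 5 - 3 + 1 = 3
  Position 0: "pea"
  Position 1: "eac"
  Position 2: "ace"
Trigrams = "pea", "eac", "ace"


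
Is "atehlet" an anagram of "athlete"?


Word 1: "athlete" → sorted: aeehltt
Word 2: "atehlet" → sorted: aeehltt
Same letters? aeehltt == aeehltt
Anagram = Yes


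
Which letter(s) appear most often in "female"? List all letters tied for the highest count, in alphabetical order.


Word: "female"
Letter counts:
  'a': 1
  'e': 2
  'f': 1
  'l': 1
  'm': 1
Maximum count = 2
Most frequent = 'e' (2 times each)


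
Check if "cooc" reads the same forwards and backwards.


Word: "cooc"
Reversed: "cooc"
Forward == Backward? cooc == cooc
Palindrome = Yes


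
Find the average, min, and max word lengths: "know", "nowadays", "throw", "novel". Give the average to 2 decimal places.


Lengths: "know"=4, "nowadays"=8, "throw"=5, "novel"=5
Sum = 22, Count = 4
Average = 22/4 = 5.50
= avg=5.50, min=4, max=8


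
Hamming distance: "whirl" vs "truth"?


Comparing character by character (same length = 5):
  Pos 0: 'w' vs 't' !=
  Pos 1: 'h' vs 'r' !=
  Pos 2: 'i' vs 'u' !=
  Pos 3: 'r' vs 't' !=
  Pos 4: 'l' vs 'h' !=
Hamming distance = 5


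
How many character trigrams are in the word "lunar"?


Word: "lunar" (length 5)
Number of 3-grams = length - 3 + 1 = 5 - 3 + 1
= 3


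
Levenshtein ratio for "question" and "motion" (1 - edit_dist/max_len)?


Word 1: "question" (length 8)
Word 2: "motion" (length 6)
One optimal edit sequence:
  1. delete 'q'  (+1)
  2. delete 'u'  (+1)
  3. substitute 'e' -> 'm'  (+1)
  4. substitute 's' -> 'o'  (+1)
  5. keep 't'
  6. keep 'i'
  7. keep 'o'
  8. keep 'n'
Edit distance = 4
Max length = max(8, 6) = 8
Similarity = 1 - 4/8
= 0.5000


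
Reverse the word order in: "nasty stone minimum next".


Original: "nasty stone minimum next"
Words (1..n): nasty | stone | minimum | next
Reversed (n..1): next | minimum | stone | nasty
Result = "next minimum stone nasty"
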